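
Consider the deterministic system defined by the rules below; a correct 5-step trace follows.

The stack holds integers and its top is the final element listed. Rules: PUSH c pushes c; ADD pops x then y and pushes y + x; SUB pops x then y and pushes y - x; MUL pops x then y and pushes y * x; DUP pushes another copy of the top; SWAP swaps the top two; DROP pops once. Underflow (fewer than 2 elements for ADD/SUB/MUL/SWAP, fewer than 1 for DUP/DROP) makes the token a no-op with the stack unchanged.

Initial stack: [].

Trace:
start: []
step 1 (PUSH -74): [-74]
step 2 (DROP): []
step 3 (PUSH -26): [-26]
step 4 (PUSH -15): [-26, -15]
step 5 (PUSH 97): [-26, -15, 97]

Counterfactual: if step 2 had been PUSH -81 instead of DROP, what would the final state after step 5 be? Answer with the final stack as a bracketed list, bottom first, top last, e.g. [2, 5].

(re-executing from step 2 with the substitution; state before step 2: [-74])
step 2 (PUSH -81): [-74, -81]
step 3 (PUSH -26): [-74, -81, -26]
step 4 (PUSH -15): [-74, -81, -26, -15]
step 5 (PUSH 97): [-74, -81, -26, -15, 97]

[-74, -81, -26, -15, 97]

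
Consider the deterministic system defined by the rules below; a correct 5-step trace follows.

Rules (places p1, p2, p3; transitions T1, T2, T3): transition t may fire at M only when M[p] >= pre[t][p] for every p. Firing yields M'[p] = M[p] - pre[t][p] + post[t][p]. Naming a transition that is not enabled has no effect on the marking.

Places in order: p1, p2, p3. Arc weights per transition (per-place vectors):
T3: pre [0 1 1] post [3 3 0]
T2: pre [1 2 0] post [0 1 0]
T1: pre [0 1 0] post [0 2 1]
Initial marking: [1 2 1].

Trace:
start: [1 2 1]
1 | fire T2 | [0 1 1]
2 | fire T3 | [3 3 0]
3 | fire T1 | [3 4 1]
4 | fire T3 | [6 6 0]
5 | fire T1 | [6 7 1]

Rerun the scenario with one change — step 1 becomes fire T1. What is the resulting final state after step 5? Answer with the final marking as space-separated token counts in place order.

(re-executing from step 1 with the substitution; state before step 1: [1 2 1])
1 | fire T1 | [1 3 2]
2 | fire T3 | [4 5 1]
3 | fire T1 | [4 6 2]
4 | fire T3 | [7 8 1]
5 | fire T1 | [7 9 2]

7 9 2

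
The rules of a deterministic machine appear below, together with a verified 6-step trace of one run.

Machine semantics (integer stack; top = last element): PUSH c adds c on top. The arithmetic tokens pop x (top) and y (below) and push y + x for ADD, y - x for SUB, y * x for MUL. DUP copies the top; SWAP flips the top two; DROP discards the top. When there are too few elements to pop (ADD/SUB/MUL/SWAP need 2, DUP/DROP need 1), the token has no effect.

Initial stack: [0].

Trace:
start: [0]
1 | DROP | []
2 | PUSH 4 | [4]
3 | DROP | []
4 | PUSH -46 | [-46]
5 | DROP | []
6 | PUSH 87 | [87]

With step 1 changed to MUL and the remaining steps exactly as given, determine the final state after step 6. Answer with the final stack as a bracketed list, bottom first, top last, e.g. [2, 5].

(re-executing from step 1 with the substitution; state before step 1: [0])
1 | MUL | [0]
2 | PUSH 4 | [0, 4]
3 | DROP | [0]
4 | PUSH -46 | [0, -46]
5 | DROP | [0]
6 | PUSH 87 | [0, 87]

[0, 87]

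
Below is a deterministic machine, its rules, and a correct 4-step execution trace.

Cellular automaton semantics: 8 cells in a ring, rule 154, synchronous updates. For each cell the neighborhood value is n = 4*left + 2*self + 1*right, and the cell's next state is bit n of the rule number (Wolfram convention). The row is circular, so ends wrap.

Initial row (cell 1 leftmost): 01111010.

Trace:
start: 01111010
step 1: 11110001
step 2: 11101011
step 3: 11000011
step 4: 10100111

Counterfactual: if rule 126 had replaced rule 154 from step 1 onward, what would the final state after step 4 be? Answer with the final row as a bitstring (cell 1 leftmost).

(re-executing steps 1..4 under rule 126; state before step 1: 01111010)
step 1: 11001111
step 2: 01111000
step 3: 11001100
step 4: 11111111

11111111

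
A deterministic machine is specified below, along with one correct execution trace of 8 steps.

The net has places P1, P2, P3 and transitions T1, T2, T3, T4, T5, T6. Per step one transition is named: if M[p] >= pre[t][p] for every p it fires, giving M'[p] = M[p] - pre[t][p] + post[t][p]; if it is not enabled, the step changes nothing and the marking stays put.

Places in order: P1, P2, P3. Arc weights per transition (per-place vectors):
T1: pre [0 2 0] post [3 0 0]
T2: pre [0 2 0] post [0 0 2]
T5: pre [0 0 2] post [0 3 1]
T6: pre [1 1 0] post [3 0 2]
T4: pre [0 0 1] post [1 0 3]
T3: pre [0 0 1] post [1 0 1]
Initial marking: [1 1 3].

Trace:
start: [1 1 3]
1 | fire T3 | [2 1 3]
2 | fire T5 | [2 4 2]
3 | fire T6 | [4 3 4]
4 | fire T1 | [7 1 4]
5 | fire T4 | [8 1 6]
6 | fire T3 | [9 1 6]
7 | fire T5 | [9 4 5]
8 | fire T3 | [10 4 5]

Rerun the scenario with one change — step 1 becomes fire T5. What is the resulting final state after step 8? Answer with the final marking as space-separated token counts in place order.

9 7 4

(re-executing from step 1 with the substitution; state before step 1: [1 1 3])
1 | fire T5 | [1 4 2]
2 | fire T5 | [1 7 1]
3 | fire T6 | [3 6 3]
4 | fire T1 | [6 4 3]
5 | fire T4 | [7 4 5]
6 | fire T3 | [8 4 5]
7 | fire T5 | [8 7 4]
8 | fire T3 | [9 7 4]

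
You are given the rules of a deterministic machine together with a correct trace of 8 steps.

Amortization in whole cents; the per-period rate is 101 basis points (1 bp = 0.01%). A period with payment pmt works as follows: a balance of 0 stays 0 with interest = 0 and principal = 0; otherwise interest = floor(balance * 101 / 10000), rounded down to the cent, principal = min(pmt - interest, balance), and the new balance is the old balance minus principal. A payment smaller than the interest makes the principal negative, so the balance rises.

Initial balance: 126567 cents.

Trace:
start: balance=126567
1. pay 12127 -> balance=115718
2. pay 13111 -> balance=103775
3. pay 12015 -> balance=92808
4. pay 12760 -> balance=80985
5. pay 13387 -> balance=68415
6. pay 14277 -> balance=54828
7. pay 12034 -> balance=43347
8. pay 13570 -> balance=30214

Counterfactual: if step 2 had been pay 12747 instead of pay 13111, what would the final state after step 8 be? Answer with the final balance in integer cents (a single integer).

30601

(re-executing from step 2 with the substitution; state before step 2: balance=115718)
2. pay 12747 -> balance=104139
3. pay 12015 -> balance=93175
4. pay 12760 -> balance=81356
5. pay 13387 -> balance=68790
6. pay 14277 -> balance=55207
7. pay 12034 -> balance=43730
8. pay 13570 -> balance=30601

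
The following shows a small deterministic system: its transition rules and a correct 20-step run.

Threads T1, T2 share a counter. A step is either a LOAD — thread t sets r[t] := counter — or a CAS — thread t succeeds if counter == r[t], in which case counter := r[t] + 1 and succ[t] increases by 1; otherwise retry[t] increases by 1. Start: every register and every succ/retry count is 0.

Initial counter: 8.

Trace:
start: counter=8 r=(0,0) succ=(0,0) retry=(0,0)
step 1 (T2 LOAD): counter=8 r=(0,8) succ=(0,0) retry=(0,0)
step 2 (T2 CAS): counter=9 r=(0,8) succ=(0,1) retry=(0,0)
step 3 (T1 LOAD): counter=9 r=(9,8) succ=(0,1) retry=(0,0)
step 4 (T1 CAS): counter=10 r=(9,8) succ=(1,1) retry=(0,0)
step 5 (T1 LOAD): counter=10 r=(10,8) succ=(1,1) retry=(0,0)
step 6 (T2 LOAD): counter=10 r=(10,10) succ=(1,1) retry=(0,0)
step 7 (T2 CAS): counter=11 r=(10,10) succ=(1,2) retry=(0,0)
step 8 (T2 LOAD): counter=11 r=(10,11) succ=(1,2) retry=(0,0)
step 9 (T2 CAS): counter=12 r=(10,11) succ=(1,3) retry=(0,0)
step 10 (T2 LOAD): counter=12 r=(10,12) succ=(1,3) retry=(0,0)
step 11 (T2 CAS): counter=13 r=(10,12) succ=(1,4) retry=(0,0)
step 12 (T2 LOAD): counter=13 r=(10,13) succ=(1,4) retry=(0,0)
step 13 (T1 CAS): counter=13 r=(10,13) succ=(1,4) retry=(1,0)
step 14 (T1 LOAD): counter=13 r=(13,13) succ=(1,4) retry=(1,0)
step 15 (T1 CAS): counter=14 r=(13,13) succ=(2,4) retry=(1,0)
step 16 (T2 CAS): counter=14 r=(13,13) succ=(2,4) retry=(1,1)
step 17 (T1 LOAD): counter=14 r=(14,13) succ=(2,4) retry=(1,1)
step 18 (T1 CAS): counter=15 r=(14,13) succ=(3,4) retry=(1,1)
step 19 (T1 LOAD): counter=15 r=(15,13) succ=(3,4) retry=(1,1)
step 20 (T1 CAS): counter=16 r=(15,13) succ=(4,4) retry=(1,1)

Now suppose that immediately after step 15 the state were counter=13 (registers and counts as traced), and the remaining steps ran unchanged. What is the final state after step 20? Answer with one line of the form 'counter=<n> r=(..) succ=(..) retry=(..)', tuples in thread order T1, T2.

state after step 15 := counter=13 r=(13,13) succ=(2,4) retry=(1,0)
step 16 (T2 CAS): counter=14 r=(13,13) succ=(2,5) retry=(1,0)
step 17 (T1 LOAD): counter=14 r=(14,13) succ=(2,5) retry=(1,0)
step 18 (T1 CAS): counter=15 r=(14,13) succ=(3,5) retry=(1,0)
step 19 (T1 LOAD): counter=15 r=(15,13) succ=(3,5) retry=(1,0)
step 20 (T1 CAS): counter=16 r=(15,13) succ=(4,5) retry=(1,0)

counter=16 r=(15,13) succ=(4,5) retry=(1,0)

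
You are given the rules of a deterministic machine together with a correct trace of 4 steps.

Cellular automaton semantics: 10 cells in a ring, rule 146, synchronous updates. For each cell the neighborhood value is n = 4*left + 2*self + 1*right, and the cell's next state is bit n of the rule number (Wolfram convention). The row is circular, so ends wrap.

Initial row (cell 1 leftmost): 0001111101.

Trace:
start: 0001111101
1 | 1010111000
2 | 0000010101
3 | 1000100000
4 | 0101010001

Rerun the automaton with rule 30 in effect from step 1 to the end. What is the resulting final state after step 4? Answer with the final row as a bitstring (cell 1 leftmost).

1000100100

(re-executing steps 1..4 under rule 30; state before step 1: 0001111101)
1 | 1011000001
2 | 0010100011
3 | 1110110110
4 | 1000100100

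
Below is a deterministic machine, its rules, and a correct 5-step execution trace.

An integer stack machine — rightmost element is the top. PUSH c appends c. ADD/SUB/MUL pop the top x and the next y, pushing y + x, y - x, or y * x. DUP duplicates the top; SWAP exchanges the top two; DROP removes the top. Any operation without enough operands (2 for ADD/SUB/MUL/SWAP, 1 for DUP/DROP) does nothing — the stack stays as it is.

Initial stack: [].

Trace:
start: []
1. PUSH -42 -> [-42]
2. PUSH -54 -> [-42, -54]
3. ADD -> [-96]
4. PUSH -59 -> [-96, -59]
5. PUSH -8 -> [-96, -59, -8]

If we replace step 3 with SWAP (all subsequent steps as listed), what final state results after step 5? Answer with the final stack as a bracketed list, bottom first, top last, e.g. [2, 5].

[-54, -42, -59, -8]

(re-executing from step 3 with the substitution; state before step 3: [-42, -54])
3. SWAP -> [-54, -42]
4. PUSH -59 -> [-54, -42, -59]
5. PUSH -8 -> [-54, -42, -59, -8]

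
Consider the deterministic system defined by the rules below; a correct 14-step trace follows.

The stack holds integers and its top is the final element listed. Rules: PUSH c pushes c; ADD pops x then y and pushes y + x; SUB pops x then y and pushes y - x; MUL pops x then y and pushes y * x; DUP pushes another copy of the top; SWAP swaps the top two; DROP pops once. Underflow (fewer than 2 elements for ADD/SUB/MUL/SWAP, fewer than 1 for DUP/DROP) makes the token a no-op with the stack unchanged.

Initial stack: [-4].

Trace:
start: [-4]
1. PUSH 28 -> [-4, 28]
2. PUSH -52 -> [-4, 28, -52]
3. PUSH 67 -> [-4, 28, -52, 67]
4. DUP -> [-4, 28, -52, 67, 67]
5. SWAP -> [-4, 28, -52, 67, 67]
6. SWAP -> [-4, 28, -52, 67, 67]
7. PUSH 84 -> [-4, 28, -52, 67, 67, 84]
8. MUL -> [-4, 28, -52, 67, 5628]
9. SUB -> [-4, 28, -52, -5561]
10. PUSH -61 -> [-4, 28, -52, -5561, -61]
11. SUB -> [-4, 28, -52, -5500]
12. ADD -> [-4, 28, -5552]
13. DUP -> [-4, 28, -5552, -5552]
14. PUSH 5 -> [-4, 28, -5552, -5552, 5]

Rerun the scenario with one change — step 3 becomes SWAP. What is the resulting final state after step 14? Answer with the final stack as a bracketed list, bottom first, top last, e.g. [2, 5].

[-4, -2315, -2315, 5]

(re-executing from step 3 with the substitution; state before step 3: [-4, 28, -52])
3. SWAP -> [-4, -52, 28]
4. DUP -> [-4, -52, 28, 28]
5. SWAP -> [-4, -52, 28, 28]
6. SWAP -> [-4, -52, 28, 28]
7. PUSH 84 -> [-4, -52, 28, 28, 84]
8. MUL -> [-4, -52, 28, 2352]
9. SUB -> [-4, -52, -2324]
10. PUSH -61 -> [-4, -52, -2324, -61]
11. SUB -> [-4, -52, -2263]
12. ADD -> [-4, -2315]
13. DUP -> [-4, -2315, -2315]
14. PUSH 5 -> [-4, -2315, -2315, 5]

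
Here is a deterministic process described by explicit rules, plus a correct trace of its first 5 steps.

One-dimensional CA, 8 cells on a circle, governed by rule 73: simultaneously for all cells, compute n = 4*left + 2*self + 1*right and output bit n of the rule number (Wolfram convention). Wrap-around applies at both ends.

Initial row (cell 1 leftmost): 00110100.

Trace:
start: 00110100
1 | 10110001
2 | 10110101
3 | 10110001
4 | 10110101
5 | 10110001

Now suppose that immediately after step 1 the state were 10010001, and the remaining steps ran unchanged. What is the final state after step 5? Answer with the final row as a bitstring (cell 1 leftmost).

state after step 1 := 10010001
2 | 10000101
3 | 10110001
4 | 10110101
5 | 10110001

10110001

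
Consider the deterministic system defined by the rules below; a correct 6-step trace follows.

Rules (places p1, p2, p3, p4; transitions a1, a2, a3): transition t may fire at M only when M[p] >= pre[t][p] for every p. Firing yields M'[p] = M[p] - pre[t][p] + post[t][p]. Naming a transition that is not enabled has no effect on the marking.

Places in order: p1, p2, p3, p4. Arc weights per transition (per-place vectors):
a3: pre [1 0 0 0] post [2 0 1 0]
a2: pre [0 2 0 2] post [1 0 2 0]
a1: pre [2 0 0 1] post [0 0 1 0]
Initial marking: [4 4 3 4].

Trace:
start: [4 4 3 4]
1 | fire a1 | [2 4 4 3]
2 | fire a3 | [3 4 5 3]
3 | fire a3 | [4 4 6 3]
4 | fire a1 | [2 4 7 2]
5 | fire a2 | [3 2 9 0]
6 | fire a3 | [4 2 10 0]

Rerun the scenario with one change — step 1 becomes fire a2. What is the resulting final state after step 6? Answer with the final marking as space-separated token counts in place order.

(re-executing from step 1 with the substitution; state before step 1: [4 4 3 4])
1 | fire a2 | [5 2 5 2]
2 | fire a3 | [6 2 6 2]
3 | fire a3 | [7 2 7 2]
4 | fire a1 | [5 2 8 1]
5 | fire a2 | [5 2 8 1]
6 | fire a3 | [6 2 9 1]

6 2 9 1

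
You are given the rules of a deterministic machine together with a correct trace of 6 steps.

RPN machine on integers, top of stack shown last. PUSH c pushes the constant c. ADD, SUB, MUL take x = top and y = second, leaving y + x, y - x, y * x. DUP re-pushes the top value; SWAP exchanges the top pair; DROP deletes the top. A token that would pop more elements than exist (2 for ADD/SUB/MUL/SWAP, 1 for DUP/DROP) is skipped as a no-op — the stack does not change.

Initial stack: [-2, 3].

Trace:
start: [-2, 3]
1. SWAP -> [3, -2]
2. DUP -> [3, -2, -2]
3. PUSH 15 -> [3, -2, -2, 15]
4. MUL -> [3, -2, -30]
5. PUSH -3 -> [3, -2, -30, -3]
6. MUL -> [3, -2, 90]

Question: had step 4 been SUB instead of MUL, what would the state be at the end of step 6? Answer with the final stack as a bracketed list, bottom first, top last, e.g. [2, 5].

[3, -2, 51]

(re-executing from step 4 with the substitution; state before step 4: [3, -2, -2, 15])
4. SUB -> [3, -2, -17]
5. PUSH -3 -> [3, -2, -17, -3]
6. MUL -> [3, -2, 51]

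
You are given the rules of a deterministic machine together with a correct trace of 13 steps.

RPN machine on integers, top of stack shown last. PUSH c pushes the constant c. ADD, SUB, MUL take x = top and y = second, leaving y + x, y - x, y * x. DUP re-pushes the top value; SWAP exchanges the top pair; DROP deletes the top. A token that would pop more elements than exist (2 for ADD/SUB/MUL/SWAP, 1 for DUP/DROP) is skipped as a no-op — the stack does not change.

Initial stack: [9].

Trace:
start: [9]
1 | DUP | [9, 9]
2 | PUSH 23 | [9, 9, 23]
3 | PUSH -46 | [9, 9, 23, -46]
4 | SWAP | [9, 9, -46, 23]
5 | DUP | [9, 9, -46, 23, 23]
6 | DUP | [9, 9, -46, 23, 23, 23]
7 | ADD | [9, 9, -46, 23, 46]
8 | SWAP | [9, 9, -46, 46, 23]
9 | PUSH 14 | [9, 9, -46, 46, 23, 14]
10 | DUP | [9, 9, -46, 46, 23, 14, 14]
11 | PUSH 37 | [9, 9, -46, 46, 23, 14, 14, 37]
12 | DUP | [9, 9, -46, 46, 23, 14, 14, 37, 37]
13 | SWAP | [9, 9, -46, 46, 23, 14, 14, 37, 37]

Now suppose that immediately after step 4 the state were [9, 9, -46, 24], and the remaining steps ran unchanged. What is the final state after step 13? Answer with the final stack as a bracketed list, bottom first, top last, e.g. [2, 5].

state after step 4 := [9, 9, -46, 24]
5 | DUP | [9, 9, -46, 24, 24]
6 | DUP | [9, 9, -46, 24, 24, 24]
7 | ADD | [9, 9, -46, 24, 48]
8 | SWAP | [9, 9, -46, 48, 24]
9 | PUSH 14 | [9, 9, -46, 48, 24, 14]
10 | DUP | [9, 9, -46, 48, 24, 14, 14]
11 | PUSH 37 | [9, 9, -46, 48, 24, 14, 14, 37]
12 | DUP | [9, 9, -46, 48, 24, 14, 14, 37, 37]
13 | SWAP | [9, 9, -46, 48, 24, 14, 14, 37, 37]

[9, 9, -46, 48, 24, 14, 14, 37, 37]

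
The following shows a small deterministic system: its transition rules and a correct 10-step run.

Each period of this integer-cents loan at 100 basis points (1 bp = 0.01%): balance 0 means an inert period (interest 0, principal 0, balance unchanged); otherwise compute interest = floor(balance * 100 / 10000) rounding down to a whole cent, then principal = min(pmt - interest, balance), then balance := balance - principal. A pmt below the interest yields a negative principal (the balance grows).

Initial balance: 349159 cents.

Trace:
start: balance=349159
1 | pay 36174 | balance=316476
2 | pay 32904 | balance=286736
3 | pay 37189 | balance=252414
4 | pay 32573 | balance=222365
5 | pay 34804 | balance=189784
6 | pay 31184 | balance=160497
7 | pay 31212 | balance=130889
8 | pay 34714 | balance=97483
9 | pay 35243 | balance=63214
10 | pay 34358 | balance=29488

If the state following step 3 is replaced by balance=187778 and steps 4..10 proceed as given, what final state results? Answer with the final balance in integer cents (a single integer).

state after step 3 := balance=187778
4 | pay 32573 | balance=157082
5 | pay 34804 | balance=123848
6 | pay 31184 | balance=93902
7 | pay 31212 | balance=63629
8 | pay 34714 | balance=29551
9 | pay 35243 | balance=0
10 | pay 34358 | balance=0

0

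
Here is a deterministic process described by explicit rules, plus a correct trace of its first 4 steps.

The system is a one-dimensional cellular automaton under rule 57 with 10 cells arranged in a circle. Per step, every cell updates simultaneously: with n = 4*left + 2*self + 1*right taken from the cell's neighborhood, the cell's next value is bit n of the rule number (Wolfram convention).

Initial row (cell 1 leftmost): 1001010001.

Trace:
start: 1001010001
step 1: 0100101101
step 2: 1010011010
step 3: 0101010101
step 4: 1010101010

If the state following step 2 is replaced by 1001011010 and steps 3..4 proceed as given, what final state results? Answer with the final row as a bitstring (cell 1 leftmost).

1010101010

state after step 2 := 1001011010
step 3: 0100110101
step 4: 1010101010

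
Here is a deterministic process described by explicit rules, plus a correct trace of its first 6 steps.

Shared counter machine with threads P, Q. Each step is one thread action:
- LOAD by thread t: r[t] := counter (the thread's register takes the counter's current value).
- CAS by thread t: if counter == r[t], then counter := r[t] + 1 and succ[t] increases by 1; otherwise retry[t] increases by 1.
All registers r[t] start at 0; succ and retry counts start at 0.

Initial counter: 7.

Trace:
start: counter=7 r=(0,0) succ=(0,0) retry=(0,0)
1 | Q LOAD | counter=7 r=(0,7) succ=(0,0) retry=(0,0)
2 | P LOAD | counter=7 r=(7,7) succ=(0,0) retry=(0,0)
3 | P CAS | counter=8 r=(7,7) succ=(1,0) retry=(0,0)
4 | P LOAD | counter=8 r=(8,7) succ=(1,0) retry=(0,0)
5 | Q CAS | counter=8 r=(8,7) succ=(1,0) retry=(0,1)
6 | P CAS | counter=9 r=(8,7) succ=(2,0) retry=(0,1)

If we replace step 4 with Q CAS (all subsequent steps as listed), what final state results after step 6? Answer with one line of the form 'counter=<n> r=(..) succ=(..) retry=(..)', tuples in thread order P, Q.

(re-executing from step 4 with the substitution; state before step 4: counter=8 r=(7,7) succ=(1,0) retry=(0,0))
4 | Q CAS | counter=8 r=(7,7) succ=(1,0) retry=(0,1)
5 | Q CAS | counter=8 r=(7,7) succ=(1,0) retry=(0,2)
6 | P CAS | counter=8 r=(7,7) succ=(1,0) retry=(1,2)

counter=8 r=(7,7) succ=(1,0) retry=(1,2)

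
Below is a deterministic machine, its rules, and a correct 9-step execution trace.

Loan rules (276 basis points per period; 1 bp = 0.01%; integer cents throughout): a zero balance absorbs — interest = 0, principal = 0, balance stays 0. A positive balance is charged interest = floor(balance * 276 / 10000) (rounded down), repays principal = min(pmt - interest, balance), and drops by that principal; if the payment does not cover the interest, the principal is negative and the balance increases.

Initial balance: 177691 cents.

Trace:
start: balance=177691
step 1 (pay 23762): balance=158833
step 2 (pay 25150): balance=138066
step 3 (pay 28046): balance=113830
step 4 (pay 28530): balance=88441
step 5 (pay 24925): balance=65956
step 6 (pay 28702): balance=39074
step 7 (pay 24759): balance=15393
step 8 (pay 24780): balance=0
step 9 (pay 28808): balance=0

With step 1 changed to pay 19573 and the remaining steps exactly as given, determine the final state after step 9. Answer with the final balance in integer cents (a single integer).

(re-executing from step 1 with the substitution; state before step 1: balance=177691)
step 1 (pay 19573): balance=163022
step 2 (pay 25150): balance=142371
step 3 (pay 28046): balance=118254
step 4 (pay 28530): balance=92987
step 5 (pay 24925): balance=70628
step 6 (pay 28702): balance=43875
step 7 (pay 24759): balance=20326
step 8 (pay 24780): balance=0
step 9 (pay 28808): balance=0

0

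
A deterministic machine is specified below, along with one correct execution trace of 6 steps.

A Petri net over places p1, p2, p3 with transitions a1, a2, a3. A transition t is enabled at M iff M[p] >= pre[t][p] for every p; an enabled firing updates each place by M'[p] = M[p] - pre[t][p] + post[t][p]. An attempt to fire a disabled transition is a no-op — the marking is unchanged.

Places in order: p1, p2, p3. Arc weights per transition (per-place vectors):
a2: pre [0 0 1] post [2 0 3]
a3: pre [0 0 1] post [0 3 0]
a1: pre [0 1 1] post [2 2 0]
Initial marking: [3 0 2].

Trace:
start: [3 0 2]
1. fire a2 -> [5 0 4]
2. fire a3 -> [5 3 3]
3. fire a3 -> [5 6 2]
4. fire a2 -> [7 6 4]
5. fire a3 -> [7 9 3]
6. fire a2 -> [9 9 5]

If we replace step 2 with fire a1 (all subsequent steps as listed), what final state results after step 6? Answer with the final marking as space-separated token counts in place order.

9 6 6

(re-executing from step 2 with the substitution; state before step 2: [5 0 4])
2. fire a1 -> [5 0 4]
3. fire a3 -> [5 3 3]
4. fire a2 -> [7 3 5]
5. fire a3 -> [7 6 4]
6. fire a2 -> [9 6 6]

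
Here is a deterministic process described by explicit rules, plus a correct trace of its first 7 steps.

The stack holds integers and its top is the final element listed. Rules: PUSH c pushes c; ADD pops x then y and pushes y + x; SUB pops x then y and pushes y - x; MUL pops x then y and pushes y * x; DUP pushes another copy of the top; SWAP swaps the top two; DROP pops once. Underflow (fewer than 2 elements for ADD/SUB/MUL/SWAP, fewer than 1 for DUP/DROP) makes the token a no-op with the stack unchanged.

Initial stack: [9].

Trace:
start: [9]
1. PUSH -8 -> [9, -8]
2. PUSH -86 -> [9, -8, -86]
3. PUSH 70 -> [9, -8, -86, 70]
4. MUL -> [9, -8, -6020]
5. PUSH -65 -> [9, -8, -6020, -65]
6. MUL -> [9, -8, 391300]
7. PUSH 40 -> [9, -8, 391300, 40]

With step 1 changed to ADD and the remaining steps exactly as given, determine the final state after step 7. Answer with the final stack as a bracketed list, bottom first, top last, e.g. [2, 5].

(re-executing from step 1 with the substitution; state before step 1: [9])
1. ADD -> [9]
2. PUSH -86 -> [9, -86]
3. PUSH 70 -> [9, -86, 70]
4. MUL -> [9, -6020]
5. PUSH -65 -> [9, -6020, -65]
6. MUL -> [9, 391300]
7. PUSH 40 -> [9, 391300, 40]

[9, 391300, 40]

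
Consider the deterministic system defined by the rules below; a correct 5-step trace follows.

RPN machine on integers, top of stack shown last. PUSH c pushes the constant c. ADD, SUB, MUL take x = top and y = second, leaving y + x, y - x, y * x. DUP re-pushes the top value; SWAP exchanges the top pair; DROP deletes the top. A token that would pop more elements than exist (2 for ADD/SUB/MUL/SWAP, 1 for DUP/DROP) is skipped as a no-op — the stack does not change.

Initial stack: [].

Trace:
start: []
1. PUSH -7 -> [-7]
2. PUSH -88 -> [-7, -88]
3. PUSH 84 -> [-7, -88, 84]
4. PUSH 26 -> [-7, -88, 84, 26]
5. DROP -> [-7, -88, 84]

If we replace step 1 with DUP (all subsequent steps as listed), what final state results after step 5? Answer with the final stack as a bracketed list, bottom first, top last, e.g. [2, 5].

(re-executing from step 1 with the substitution; state before step 1: [])
1. DUP -> []
2. PUSH -88 -> [-88]
3. PUSH 84 -> [-88, 84]
4. PUSH 26 -> [-88, 84, 26]
5. DROP -> [-88, 84]

[-88, 84]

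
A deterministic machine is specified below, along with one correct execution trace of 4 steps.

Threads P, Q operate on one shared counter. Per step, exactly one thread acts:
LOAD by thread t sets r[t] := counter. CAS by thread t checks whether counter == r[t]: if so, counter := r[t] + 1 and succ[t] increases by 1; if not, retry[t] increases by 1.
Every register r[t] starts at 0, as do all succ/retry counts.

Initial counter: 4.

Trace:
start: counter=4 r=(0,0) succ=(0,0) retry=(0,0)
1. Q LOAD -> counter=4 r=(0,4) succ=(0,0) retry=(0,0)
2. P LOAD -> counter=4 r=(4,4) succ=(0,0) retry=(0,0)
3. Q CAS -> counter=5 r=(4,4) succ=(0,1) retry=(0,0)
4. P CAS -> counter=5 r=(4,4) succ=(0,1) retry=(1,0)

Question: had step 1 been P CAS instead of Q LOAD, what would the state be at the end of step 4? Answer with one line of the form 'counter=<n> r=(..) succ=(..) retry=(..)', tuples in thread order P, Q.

(re-executing from step 1 with the substitution; state before step 1: counter=4 r=(0,0) succ=(0,0) retry=(0,0))
1. P CAS -> counter=4 r=(0,0) succ=(0,0) retry=(1,0)
2. P LOAD -> counter=4 r=(4,0) succ=(0,0) retry=(1,0)
3. Q CAS -> counter=4 r=(4,0) succ=(0,0) retry=(1,1)
4. P CAS -> counter=5 r=(4,0) succ=(1,0) retry=(1,1)

counter=5 r=(4,0) succ=(1,0) retry=(1,1)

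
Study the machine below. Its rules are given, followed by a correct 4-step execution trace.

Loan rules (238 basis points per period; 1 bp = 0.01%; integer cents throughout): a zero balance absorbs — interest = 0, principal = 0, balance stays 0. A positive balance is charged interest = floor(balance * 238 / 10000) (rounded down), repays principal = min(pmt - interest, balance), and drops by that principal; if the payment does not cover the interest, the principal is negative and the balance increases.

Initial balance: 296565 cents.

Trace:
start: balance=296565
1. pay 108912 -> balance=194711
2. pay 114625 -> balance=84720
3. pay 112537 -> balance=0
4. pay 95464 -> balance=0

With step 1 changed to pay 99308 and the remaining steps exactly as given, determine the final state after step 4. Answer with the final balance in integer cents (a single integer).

0

(re-executing from step 1 with the substitution; state before step 1: balance=296565)
1. pay 99308 -> balance=204315
2. pay 114625 -> balance=94552
3. pay 112537 -> balance=0
4. pay 95464 -> balance=0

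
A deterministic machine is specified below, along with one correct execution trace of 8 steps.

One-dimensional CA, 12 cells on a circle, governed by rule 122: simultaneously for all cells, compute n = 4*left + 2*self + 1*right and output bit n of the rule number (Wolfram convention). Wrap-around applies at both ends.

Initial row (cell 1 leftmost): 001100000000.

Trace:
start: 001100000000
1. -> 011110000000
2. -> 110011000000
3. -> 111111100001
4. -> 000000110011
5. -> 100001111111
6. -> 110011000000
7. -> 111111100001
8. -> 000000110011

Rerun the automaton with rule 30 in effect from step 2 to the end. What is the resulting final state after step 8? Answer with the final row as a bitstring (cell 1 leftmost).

000100100011

(re-executing steps 2..8 under rule 30; state before step 2: 011110000000)
2. -> 110001000000
3. -> 101011100001
4. -> 001010010011
5. -> 111011111110
6. -> 100010000000
7. -> 110111000001
8. -> 000100100011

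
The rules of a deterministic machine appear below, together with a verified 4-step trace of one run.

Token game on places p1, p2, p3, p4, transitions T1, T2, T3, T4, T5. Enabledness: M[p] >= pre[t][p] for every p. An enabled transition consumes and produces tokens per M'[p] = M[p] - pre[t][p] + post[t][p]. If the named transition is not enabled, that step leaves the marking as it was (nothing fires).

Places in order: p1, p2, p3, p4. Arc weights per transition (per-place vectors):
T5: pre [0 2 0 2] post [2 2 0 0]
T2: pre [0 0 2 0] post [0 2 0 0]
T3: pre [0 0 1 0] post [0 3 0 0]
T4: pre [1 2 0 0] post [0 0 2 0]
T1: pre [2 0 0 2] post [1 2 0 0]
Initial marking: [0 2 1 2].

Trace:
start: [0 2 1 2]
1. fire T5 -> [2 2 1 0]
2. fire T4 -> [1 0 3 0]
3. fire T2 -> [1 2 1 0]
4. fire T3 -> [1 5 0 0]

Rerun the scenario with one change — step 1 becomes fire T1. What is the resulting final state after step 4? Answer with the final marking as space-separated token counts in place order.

(re-executing from step 1 with the substitution; state before step 1: [0 2 1 2])
1. fire T1 -> [0 2 1 2]
2. fire T4 -> [0 2 1 2]
3. fire T2 -> [0 2 1 2]
4. fire T3 -> [0 5 0 2]

0 5 0 2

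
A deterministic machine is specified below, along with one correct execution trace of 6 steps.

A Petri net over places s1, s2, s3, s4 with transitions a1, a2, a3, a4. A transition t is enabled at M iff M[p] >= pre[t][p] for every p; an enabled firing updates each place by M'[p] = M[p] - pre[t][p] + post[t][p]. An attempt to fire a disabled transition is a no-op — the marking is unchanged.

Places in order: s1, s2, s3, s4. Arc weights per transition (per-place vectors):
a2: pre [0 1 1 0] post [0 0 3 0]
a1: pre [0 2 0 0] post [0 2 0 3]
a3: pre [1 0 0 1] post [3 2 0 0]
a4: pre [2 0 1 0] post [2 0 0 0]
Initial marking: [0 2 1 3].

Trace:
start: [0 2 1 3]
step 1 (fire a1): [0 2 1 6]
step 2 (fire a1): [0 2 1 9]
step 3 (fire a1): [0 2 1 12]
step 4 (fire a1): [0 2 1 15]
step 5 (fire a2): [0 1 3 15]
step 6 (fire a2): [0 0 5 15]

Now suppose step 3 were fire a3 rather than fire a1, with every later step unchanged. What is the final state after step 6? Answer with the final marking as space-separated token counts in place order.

(re-executing from step 3 with the substitution; state before step 3: [0 2 1 9])
step 3 (fire a3): [0 2 1 9]
step 4 (fire a1): [0 2 1 12]
step 5 (fire a2): [0 1 3 12]
step 6 (fire a2): [0 0 5 12]

0 0 5 12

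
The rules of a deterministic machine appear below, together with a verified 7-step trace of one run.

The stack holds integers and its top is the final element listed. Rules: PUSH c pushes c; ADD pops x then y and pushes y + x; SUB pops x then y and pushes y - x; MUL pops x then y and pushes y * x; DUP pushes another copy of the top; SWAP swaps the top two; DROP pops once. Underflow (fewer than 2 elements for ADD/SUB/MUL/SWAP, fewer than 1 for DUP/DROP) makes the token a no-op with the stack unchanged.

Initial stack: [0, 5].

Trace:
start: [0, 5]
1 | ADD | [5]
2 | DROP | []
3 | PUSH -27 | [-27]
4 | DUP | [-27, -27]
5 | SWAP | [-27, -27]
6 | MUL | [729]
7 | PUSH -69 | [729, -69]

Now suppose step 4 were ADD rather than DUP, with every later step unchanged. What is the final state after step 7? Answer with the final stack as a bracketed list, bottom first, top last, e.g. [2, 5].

[-27, -69]

(re-executing from step 4 with the substitution; state before step 4: [-27])
4 | ADD | [-27]
5 | SWAP | [-27]
6 | MUL | [-27]
7 | PUSH -69 | [-27, -69]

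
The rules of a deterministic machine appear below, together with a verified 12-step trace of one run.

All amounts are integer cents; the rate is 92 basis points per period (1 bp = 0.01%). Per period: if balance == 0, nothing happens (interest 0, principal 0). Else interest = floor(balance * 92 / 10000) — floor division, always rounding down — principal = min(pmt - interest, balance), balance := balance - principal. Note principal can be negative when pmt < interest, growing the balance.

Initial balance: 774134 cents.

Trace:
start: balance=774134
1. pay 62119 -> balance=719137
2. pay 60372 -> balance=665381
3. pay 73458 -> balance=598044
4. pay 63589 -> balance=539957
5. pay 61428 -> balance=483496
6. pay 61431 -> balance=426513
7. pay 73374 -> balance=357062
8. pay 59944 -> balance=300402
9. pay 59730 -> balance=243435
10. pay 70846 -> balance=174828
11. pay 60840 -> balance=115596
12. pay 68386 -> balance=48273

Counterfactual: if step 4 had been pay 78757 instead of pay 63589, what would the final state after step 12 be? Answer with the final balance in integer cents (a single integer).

31952

(re-executing from step 4 with the substitution; state before step 4: balance=598044)
4. pay 78757 -> balance=524789
5. pay 61428 -> balance=468189
6. pay 61431 -> balance=411065
7. pay 73374 -> balance=341472
8. pay 59944 -> balance=284669
9. pay 59730 -> balance=227557
10. pay 70846 -> balance=158804
11. pay 60840 -> balance=99424
12. pay 68386 -> balance=31952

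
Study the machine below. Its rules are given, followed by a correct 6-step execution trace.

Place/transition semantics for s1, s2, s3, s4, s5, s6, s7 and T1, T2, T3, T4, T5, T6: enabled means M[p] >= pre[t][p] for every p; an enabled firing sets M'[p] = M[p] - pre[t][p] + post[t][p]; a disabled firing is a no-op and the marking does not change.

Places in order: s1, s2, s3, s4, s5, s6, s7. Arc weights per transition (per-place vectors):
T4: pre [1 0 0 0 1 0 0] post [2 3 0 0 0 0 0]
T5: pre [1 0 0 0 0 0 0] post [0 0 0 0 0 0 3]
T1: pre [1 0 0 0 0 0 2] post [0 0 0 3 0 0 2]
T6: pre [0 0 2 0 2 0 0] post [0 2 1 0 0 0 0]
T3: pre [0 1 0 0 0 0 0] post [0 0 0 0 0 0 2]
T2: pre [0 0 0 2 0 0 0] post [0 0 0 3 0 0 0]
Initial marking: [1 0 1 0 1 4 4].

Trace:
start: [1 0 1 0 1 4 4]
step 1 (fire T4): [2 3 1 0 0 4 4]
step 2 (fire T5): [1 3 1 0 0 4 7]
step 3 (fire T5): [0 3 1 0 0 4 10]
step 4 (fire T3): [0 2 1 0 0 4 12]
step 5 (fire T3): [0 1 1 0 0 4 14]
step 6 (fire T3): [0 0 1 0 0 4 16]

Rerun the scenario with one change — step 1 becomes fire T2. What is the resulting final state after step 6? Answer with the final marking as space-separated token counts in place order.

0 0 1 0 1 4 7

(re-executing from step 1 with the substitution; state before step 1: [1 0 1 0 1 4 4])
step 1 (fire T2): [1 0 1 0 1 4 4]
step 2 (fire T5): [0 0 1 0 1 4 7]
step 3 (fire T5): [0 0 1 0 1 4 7]
step 4 (fire T3): [0 0 1 0 1 4 7]
step 5 (fire T3): [0 0 1 0 1 4 7]
step 6 (fire T3): [0 0 1 0 1 4 7]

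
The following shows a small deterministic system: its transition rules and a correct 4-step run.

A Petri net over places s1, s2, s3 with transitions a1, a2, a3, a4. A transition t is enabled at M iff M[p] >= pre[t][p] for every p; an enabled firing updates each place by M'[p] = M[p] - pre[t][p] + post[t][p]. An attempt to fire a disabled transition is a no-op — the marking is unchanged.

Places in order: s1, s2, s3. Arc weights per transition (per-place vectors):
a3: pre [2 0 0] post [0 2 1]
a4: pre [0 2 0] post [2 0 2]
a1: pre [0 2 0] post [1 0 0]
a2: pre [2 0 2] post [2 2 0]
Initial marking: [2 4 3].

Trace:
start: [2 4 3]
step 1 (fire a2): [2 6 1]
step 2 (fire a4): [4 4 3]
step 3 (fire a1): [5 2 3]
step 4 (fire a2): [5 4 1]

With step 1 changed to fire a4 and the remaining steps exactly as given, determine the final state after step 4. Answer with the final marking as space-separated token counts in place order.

(re-executing from step 1 with the substitution; state before step 1: [2 4 3])
step 1 (fire a4): [4 2 5]
step 2 (fire a4): [6 0 7]
step 3 (fire a1): [6 0 7]
step 4 (fire a2): [6 2 5]

6 2 5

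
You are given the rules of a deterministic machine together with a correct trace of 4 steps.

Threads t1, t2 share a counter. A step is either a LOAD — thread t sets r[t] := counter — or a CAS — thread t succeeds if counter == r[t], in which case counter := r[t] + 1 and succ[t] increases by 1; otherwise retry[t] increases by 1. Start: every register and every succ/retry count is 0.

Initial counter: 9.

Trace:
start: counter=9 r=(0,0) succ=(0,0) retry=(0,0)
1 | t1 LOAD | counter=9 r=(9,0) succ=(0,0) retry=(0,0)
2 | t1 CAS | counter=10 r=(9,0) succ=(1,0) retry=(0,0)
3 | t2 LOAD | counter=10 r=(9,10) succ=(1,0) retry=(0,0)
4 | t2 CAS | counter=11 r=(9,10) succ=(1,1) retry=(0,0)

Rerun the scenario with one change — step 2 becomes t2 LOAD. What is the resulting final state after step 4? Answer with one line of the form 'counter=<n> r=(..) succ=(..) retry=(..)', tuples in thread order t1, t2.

(re-executing from step 2 with the substitution; state before step 2: counter=9 r=(9,0) succ=(0,0) retry=(0,0))
2 | t2 LOAD | counter=9 r=(9,9) succ=(0,0) retry=(0,0)
3 | t2 LOAD | counter=9 r=(9,9) succ=(0,0) retry=(0,0)
4 | t2 CAS | counter=10 r=(9,9) succ=(0,1) retry=(0,0)

counter=10 r=(9,9) succ=(0,1) retry=(0,0)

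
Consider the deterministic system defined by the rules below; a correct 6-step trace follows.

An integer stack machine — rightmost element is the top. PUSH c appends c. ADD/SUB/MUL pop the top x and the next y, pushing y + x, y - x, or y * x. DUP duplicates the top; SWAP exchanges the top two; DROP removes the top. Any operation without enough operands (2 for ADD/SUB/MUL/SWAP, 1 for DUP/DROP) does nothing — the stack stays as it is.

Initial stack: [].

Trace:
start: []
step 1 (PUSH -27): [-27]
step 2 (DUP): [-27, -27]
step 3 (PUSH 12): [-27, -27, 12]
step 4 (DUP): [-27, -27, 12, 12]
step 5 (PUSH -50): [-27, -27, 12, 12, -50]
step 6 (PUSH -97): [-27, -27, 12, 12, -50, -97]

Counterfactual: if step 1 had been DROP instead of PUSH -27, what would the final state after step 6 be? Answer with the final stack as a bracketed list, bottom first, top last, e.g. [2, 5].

(re-executing from step 1 with the substitution; state before step 1: [])
step 1 (DROP): []
step 2 (DUP): []
step 3 (PUSH 12): [12]
step 4 (DUP): [12, 12]
step 5 (PUSH -50): [12, 12, -50]
step 6 (PUSH -97): [12, 12, -50, -97]

[12, 12, -50, -97]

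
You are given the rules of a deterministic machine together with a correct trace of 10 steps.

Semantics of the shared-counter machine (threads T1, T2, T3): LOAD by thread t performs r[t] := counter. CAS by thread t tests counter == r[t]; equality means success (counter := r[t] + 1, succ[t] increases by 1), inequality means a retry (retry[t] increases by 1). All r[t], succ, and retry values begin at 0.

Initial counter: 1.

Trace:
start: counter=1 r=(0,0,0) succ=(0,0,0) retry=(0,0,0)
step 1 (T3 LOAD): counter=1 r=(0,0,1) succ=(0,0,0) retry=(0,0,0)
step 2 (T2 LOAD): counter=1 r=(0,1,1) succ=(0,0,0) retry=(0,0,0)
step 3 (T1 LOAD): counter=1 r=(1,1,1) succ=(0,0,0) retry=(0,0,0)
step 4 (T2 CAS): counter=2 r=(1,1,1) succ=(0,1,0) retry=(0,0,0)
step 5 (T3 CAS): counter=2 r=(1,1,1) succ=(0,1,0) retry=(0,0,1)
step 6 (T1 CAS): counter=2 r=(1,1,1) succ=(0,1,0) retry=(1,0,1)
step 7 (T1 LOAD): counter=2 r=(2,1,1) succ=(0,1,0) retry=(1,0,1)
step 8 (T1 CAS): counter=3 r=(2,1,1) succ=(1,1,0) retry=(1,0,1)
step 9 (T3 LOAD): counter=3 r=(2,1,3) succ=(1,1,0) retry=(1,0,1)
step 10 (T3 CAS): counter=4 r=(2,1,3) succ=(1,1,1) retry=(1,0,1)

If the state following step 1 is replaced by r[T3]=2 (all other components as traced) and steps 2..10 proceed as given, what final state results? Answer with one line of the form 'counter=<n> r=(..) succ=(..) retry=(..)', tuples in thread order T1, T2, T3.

counter=5 r=(3,1,4) succ=(1,1,2) retry=(1,0,0)

state after step 1 := counter=1 r=(0,0,2) succ=(0,0,0) retry=(0,0,0)
step 2 (T2 LOAD): counter=1 r=(0,1,2) succ=(0,0,0) retry=(0,0,0)
step 3 (T1 LOAD): counter=1 r=(1,1,2) succ=(0,0,0) retry=(0,0,0)
step 4 (T2 CAS): counter=2 r=(1,1,2) succ=(0,1,0) retry=(0,0,0)
step 5 (T3 CAS): counter=3 r=(1,1,2) succ=(0,1,1) retry=(0,0,0)
step 6 (T1 CAS): counter=3 r=(1,1,2) succ=(0,1,1) retry=(1,0,0)
step 7 (T1 LOAD): counter=3 r=(3,1,2) succ=(0,1,1) retry=(1,0,0)
step 8 (T1 CAS): counter=4 r=(3,1,2) succ=(1,1,1) retry=(1,0,0)
step 9 (T3 LOAD): counter=4 r=(3,1,4) succ=(1,1,1) retry=(1,0,0)
step 10 (T3 CAS): counter=5 r=(3,1,4) succ=(1,1,2) retry=(1,0,0)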